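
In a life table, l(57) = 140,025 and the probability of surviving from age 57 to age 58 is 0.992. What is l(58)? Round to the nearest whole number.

138905

l(58) = l(57) × p = 140,025 × 0.992 = 138905.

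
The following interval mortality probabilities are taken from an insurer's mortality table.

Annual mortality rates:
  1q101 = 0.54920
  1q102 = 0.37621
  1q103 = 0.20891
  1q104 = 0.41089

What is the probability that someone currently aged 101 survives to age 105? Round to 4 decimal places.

The overall survival probability is (1 − 0.54920) × (1 − 0.37621) × (1 − 0.20891) × (1 − 0.41089).
= 0.45080 × 0.62379 × 0.79109 × 0.58911 = 0.131052.

0.1311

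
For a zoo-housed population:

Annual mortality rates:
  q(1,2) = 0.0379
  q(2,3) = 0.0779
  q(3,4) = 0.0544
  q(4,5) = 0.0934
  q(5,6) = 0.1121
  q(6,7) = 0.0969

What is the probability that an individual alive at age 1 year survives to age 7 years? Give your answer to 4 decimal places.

Chaining the interval survival probabilities: (1 − 0.0379) × (1 − 0.0779) × (1 − 0.0544) × (1 − 0.0934) × (1 − 0.1121) × (1 − 0.0969).
= 0.9621 × 0.9221 × 0.9456 × 0.9066 × 0.8879 × 0.9031 = 0.609848.

0.6098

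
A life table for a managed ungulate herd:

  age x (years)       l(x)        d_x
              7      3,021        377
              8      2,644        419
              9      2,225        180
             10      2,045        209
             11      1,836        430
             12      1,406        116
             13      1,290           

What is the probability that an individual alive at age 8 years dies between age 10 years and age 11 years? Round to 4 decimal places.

0.0790

This is the probability of reaching 10 but not 11, conditional on being alive at 8: (l(10) − l(11)) / l(8).
= (2,045 − 1,836) / 2,644 = 209 / 2,644 = 0.079047.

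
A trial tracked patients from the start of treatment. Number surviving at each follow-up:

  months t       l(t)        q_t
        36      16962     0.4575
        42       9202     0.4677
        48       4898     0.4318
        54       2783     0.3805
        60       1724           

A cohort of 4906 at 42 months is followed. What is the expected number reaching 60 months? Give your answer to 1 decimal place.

919.1

The relevant probability is 1724/9202 = 0.187351.
Expected number = 4906 × 0.187351 = 919.1.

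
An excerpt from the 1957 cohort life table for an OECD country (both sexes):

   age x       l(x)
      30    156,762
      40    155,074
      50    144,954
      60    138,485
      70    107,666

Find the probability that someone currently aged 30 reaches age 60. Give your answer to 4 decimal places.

The conditional survival probability is l(60)/l(30) = 138,485/156,762 = 0.883409.

0.8834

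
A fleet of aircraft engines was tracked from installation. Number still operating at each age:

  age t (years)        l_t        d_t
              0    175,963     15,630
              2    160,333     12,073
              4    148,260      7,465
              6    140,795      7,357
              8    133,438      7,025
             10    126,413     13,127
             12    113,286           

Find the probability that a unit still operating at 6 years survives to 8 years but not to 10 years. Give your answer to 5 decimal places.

0.04990

This is the probability of reaching 8 but not 10, conditional on being operational at 6: (l_8 − l_10) / l_6.
= (133,438 − 126,413) / 140,795 = 7,025 / 140,795 = 0.049895.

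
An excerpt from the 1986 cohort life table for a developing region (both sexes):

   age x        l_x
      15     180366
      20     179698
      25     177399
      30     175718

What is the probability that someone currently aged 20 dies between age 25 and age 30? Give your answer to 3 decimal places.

This is the probability of reaching 25 but not 30, conditional on being alive at 20: (l_25 − l_30) / l_20.
= (177399 − 175718) / 179698 = 1681 / 179698 = 0.009355.

0.009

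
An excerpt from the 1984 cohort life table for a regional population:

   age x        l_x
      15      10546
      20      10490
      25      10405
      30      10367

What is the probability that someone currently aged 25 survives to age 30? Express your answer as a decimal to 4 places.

The conditional survival probability is l_30/l_25 = 10367/10405 = 0.996348.

0.9963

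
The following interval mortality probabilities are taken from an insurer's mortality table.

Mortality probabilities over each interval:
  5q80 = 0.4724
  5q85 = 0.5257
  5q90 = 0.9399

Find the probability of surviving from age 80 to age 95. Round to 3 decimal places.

Survival from 80 to 95 is the product of surviving each interval: (1 − 0.4724) × (1 − 0.5257) × (1 − 0.9399).
= 0.5276 × 0.4743 × 0.0601 = 0.015039.

0.015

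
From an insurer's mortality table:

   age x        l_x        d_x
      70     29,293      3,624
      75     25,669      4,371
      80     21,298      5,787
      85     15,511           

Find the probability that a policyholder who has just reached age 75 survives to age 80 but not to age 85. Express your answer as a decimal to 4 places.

0.2254

We want 5|5q75 = (l_80 − l_85)/l_75.
This is the probability of reaching 80 but not 85, conditional on being alive at 75: (l_80 − l_85) / l_75.
= (21,298 − 15,511) / 25,669 = 5,787 / 25,669 = 0.225447.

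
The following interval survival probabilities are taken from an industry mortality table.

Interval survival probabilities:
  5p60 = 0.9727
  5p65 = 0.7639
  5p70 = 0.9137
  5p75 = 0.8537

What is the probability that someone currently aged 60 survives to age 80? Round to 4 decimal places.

Survival from 60 to 80 is the product of surviving each interval: 0.9727 × 0.7639 × 0.9137 × 0.8537.
= 0.579595.

0.5796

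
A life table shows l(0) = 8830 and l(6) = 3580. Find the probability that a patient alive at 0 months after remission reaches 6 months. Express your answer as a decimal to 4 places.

The conditional survival probability is l(6)/l(0) = 3580/8830 = 0.405436.

0.4054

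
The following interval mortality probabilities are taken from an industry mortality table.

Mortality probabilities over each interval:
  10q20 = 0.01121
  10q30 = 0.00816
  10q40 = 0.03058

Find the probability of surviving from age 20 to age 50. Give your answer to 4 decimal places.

0.9507

The overall survival probability is (1 − 0.01121) × (1 − 0.00816) × (1 − 0.03058).
= 0.98879 × 0.99184 × 0.96942 = 0.950731.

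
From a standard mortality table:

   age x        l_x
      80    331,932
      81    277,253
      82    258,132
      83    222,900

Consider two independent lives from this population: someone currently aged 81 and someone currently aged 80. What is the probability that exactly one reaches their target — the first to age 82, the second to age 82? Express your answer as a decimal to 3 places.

0.261

p₁ = l_82/l_81 = 258,132/277,253 = 0.931034; p₂ = l_82/l_80 = 258,132/331,932 = 0.777665.
P(exactly one) = p₁(1−p₂) + (1−p₁)p₂ = 0.207001 + 0.053632 = 0.260634.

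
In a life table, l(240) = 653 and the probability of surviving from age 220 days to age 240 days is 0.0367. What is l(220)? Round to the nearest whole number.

17793

l(220) = l(240) / p = 653 / 0.0367 = 17793.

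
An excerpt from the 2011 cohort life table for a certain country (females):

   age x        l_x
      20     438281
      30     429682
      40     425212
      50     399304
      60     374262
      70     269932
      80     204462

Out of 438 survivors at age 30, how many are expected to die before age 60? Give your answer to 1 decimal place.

The relevant probability is 1 − 374262/429682 = 0.128979.
Expected number = 438 × 0.128979 = 56.5.

56.5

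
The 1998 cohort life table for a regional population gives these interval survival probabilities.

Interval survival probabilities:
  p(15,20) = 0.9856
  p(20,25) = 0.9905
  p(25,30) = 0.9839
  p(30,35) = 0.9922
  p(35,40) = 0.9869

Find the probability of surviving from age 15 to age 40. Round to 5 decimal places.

0.94054

Survival from 15 to 40 is the product of surviving each interval: 0.9856 × 0.9905 × 0.9839 × 0.9922 × 0.9869.
= 0.940543.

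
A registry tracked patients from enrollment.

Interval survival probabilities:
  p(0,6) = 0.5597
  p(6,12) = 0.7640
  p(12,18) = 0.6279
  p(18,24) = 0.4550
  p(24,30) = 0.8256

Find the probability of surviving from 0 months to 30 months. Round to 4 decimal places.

P(survive 0→30) = 0.5597 × 0.7640 × 0.6279 × 0.4550 × 0.8256.
= 0.100860.

0.1009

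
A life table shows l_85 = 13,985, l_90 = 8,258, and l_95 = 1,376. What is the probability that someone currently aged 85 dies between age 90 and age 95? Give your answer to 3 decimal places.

This is the probability of reaching 90 but not 95, conditional on being alive at 85: (l_90 − l_95) / l_85.
= (8,258 − 1,376) / 13,985 = 6,882 / 13,985 = 0.492099.

0.492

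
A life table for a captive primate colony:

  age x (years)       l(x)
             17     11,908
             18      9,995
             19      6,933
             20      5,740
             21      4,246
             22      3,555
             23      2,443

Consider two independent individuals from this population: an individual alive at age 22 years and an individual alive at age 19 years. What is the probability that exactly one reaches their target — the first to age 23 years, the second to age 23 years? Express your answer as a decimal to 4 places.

p₁ = l(23)/l(22) = 2,443/3,555 = 0.687201; p₂ = l(23)/l(19) = 2,443/6,933 = 0.352373.
P(exactly one) = p₁(1−p₂) + (1−p₁)p₂ = 0.445050 + 0.110222 = 0.555272.

0.5553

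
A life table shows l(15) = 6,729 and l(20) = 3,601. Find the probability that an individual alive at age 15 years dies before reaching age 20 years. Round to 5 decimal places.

P(die before 20 | alive at 15) = 1 − l(20)/l(15) = 1 − 3,601/6,729 = (3,128)/6,729 = 0.464854.

0.46485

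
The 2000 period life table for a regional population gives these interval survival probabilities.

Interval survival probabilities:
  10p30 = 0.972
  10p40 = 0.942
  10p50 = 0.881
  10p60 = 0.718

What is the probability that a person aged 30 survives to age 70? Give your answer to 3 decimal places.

40p30 = 0.972 × 0.942 × 0.881 × 0.718.
= 0.579185.

0.579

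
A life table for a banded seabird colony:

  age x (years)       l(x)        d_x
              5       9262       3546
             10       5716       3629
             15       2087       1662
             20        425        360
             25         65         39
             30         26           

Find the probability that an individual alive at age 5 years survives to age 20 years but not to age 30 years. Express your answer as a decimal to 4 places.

This is the probability of reaching 20 but not 30, conditional on being alive at 5: (l(20) − l(30)) / l(5).
= (425 − 26) / 9262 = 399 / 9262 = 0.043079.

0.0431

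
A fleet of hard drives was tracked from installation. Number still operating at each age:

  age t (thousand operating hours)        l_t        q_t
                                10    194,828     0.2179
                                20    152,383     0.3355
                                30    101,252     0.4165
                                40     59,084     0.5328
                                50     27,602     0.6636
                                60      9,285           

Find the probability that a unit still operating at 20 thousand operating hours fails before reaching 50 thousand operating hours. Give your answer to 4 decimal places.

0.8189

P(fail before 50 | operational at 20) = 1 − l_50/l_20 = 1 − 27,602/152,383 = (124,781)/152,383 = 0.818864.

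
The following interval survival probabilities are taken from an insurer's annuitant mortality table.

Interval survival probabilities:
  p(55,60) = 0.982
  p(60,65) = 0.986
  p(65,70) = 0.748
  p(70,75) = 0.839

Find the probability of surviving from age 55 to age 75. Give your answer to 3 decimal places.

0.608

P(survive 55→75) = 0.982 × 0.986 × 0.748 × 0.839.
= 0.607648.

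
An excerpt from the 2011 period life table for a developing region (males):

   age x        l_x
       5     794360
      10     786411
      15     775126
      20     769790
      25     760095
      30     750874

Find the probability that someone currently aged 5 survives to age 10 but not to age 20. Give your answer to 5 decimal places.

We want 5|10q5 = (l_10 − l_20)/l_5.
This is the probability of reaching 10 but not 20, conditional on being alive at 5: (l_10 − l_20) / l_5.
= (786411 − 769790) / 794360 = 16621 / 794360 = 0.020924.

0.02092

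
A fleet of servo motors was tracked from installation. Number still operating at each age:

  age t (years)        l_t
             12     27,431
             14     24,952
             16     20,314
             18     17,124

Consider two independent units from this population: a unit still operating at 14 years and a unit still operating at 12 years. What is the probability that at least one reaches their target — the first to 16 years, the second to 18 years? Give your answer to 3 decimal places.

0.930

p₁ = l_16/l_14 = 20,314/24,952 = 0.814123; p₂ = l_18/l_12 = 17,124/27,431 = 0.624257.
P(at least one) = 1 − (1−p₁)(1−p₂) = 1 − 0.185877 × 0.375743 = 0.930158.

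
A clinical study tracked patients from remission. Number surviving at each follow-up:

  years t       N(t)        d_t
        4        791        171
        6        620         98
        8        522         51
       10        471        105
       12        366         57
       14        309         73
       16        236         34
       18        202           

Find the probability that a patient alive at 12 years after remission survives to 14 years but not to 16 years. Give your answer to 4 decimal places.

This is the probability of reaching 14 but not 16, conditional on being alive at 12: (N(14) − N(16)) / N(12).
= (309 − 236) / 366 = 73 / 366 = 0.199454.

0.1995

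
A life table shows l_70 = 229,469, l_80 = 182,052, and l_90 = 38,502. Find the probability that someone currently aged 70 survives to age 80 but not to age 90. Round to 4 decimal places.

0.6256

This is the probability of reaching 80 but not 90, conditional on being alive at 70: (l_80 − l_90) / l_70.
= (182,052 − 38,502) / 229,469 = 143,550 / 229,469 = 0.625575.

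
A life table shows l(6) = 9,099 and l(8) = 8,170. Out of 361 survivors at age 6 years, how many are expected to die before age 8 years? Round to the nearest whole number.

37

The relevant probability is 1 − 8,170/9,099 = 0.102099.
Expected number = 361 × 0.102099 = 37.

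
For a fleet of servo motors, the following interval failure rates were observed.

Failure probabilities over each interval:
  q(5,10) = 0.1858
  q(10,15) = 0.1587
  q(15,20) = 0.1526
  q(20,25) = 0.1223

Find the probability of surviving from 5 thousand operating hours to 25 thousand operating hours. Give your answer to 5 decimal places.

0.50947

P(survive 5→25) = (1 − 0.1858) × (1 − 0.1587) × (1 − 0.1526) × (1 − 0.1223).
= 0.8142 × 0.8413 × 0.8474 × 0.8777 = 0.509468.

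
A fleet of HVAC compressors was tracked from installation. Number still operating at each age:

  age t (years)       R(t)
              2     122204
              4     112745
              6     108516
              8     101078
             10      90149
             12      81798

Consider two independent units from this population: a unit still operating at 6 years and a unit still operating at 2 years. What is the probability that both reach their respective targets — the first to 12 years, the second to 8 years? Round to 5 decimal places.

p₁ = R(12)/R(6) = 81798/108516 = 0.753787; p₂ = R(8)/R(2) = 101078/122204 = 0.827125.
P(both) = p₁ × p₂ = 0.753787 × 0.827125 = 0.623476.

0.62348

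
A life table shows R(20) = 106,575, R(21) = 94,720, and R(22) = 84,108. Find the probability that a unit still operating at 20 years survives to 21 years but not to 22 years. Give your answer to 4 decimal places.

0.0996

This is the probability of reaching 21 but not 22, conditional on being operational at 20: (R(21) − R(22)) / R(20).
= (94,720 − 84,108) / 106,575 = 10,612 / 106,575 = 0.099573.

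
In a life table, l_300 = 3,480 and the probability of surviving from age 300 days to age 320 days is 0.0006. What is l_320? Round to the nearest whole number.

l_320 = l_300 × p = 3,480 × 0.0006 = 2.

2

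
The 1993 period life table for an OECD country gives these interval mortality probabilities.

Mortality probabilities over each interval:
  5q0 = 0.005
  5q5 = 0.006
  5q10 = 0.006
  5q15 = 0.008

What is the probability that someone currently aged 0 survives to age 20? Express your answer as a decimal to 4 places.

0.9752

Survival from 0 to 20 is the product of surviving each interval: (1 − 0.005) × (1 − 0.006) × (1 − 0.006) × (1 − 0.008).
= 0.995 × 0.994 × 0.994 × 0.992 = 0.975231.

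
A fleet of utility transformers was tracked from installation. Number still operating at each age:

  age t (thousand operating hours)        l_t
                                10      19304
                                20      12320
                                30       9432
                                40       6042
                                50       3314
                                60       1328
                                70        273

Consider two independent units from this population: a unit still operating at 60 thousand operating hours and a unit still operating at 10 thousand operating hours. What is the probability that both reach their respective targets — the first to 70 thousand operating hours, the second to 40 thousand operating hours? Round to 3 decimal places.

0.064

p₁ = l_70/l_60 = 273/1328 = 0.205572; p₂ = l_40/l_10 = 6042/19304 = 0.312992.
P(both) = p₁ × p₂ = 0.205572 × 0.312992 = 0.064342.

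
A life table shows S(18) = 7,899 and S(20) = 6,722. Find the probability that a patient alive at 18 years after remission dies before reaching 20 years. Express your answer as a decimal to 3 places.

0.149

P(die before 20 | alive at 18) = 1 − S(20)/S(18) = 1 − 6,722/7,899 = (1,177)/7,899 = 0.149006.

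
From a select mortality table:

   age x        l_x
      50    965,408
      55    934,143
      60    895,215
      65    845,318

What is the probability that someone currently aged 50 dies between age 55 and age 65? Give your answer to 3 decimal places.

0.092

We want 5|10q50 = (l_55 − l_65)/l_50.
This is the probability of reaching 55 but not 65, conditional on being alive at 50: (l_55 − l_65) / l_50.
= (934,143 − 845,318) / 965,408 = 88,825 / 965,408 = 0.092008.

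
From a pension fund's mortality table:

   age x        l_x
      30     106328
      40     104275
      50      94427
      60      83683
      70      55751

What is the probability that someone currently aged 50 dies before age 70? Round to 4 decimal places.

0.4096

P(die before 70 | alive at 50) = 1 − l_70/l_50 = 1 − 55751/94427 = (38676)/94427 = 0.409586.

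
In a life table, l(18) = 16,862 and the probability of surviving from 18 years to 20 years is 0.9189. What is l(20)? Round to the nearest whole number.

l(20) = l(18) × p = 16,862 × 0.9189 = 15494.

15494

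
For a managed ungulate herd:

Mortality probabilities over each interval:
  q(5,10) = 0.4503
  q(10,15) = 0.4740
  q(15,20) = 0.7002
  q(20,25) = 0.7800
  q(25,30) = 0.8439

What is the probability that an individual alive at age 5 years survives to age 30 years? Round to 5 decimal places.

P(survive 5→30) = (1 − 0.4503) × (1 − 0.4740) × (1 − 0.7002) × (1 − 0.7800) × (1 − 0.8439).
= 0.5497 × 0.5260 × 0.2998 × 0.2200 × 0.1561 = 0.002977.

0.00298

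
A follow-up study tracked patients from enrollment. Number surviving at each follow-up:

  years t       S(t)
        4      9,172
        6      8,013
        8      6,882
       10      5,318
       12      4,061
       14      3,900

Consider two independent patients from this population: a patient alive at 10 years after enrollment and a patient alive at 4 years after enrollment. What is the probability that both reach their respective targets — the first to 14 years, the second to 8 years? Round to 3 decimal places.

0.550

p₁ = S(14)/S(10) = 3,900/5,318 = 0.733358; p₂ = S(8)/S(4) = 6,882/9,172 = 0.750327.
P(both) = p₁ × p₂ = 0.733358 × 0.750327 = 0.550258.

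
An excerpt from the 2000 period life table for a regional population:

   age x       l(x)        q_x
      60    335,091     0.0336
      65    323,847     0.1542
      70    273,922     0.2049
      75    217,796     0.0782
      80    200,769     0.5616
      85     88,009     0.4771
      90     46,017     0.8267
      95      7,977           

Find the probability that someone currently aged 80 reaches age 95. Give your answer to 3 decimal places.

The conditional survival probability is l(95)/l(80) = 7,977/200,769 = 0.039732.

0.040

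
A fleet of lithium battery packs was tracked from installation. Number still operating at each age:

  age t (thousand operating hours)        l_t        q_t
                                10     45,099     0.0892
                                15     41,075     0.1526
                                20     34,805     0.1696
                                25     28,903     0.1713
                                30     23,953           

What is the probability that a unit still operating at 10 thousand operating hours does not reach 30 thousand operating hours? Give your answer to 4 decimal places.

P(fail before 30 | operational at 10) = 1 − l_30/l_10 = 1 − 23,953/45,099 = (21,146)/45,099 = 0.468880.

0.4689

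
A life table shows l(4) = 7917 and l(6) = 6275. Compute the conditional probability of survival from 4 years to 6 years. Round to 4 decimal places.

The conditional survival probability is l(6)/l(4) = 6275/7917 = 0.792598.

0.7926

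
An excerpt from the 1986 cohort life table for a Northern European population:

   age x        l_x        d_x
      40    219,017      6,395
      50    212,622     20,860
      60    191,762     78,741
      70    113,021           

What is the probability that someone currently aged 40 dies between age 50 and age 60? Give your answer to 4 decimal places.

We want 10|10q40 = (l_50 − l_60)/l_40.
This is the probability of reaching 50 but not 60, conditional on being alive at 40: (l_50 − l_60) / l_40.
= (212,622 − 191,762) / 219,017 = 20,860 / 219,017 = 0.095244.

0.0952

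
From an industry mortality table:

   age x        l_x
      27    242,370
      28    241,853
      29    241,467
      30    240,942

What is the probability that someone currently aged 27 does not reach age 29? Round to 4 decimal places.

0.0037

P(die before 29 | alive at 27) = 1 − l_29/l_27 = 1 − 241,467/242,370 = (903)/242,370 = 0.003726.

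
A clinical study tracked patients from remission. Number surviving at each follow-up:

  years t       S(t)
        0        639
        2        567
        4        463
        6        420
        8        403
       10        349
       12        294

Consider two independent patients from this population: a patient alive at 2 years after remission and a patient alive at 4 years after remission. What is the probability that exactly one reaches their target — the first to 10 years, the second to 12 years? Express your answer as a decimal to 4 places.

0.4688

p₁ = S(10)/S(2) = 349/567 = 0.615520; p₂ = S(12)/S(4) = 294/463 = 0.634989.
P(exactly one) = p₁(1−p₂) + (1−p₁)p₂ = 0.224672 + 0.244141 = 0.468812.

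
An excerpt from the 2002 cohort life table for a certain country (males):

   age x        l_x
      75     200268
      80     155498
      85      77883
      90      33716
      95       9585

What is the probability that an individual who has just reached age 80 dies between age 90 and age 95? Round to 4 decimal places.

We want 10|5q80 = (l_90 − l_95)/l_80.
This is the probability of reaching 90 but not 95, conditional on being alive at 80: (l_90 − l_95) / l_80.
= (33716 − 9585) / 155498 = 24131 / 155498 = 0.155185.

0.1552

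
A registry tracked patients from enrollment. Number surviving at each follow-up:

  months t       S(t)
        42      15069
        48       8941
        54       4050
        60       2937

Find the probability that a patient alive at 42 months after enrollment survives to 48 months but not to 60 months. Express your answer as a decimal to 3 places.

This is the probability of reaching 48 but not 60, conditional on being alive at 42: (S(48) − S(60)) / S(42).
= (8941 − 2937) / 15069 = 6004 / 15069 = 0.398434.

0.398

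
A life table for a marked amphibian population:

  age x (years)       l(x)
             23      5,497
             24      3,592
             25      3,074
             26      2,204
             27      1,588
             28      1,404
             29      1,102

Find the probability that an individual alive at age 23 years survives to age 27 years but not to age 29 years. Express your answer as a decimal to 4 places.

This is the probability of reaching 27 but not 29, conditional on being alive at 23: (l(27) − l(29)) / l(23).
= (1,588 − 1,102) / 5,497 = 486 / 5,497 = 0.088412.

0.0884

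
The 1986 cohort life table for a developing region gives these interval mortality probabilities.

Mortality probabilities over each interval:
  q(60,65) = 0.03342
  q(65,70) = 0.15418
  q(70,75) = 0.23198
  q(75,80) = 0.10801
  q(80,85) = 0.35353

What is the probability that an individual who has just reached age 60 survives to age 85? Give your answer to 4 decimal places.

The overall survival probability is (1 − 0.03342) × (1 − 0.15418) × (1 − 0.23198) × (1 − 0.10801) × (1 − 0.35353).
= 0.96658 × 0.84582 × 0.76802 × 0.89199 × 0.64647 = 0.362073.

0.3621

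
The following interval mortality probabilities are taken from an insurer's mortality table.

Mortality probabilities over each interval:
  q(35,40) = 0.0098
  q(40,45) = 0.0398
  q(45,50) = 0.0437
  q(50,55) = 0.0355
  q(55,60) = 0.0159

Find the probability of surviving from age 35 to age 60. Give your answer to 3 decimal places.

0.863

P(survive 35→60) = (1 − 0.0098) × (1 − 0.0398) × (1 − 0.0437) × (1 − 0.0355) × (1 − 0.0159).
= 0.9902 × 0.9602 × 0.9563 × 0.9645 × 0.9841 = 0.863019.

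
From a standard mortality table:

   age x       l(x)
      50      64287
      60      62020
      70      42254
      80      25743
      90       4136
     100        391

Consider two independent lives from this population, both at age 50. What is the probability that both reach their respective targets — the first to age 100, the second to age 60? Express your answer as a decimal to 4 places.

0.0059

p₁ = l(100)/l(50) = 391/64287 = 0.006082; p₂ = l(60)/l(50) = 62020/64287 = 0.964736.
P(both) = p₁ × p₂ = 0.006082 × 0.964736 = 0.005868.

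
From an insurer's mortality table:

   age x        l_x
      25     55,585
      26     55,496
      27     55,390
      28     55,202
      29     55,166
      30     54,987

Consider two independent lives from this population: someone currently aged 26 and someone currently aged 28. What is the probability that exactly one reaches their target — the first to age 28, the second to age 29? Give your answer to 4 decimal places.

0.0059

p₁ = l_28/l_26 = 55,202/55,496 = 0.994702; p₂ = l_29/l_28 = 55,166/55,202 = 0.999348.
P(exactly one) = p₁(1−p₂) + (1−p₁)p₂ = 0.000649 + 0.005295 = 0.005943.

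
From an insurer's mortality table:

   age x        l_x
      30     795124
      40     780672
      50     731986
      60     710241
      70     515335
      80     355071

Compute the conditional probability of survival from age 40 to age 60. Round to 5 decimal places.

0.90978

The conditional survival probability is l_60/l_40 = 710241/780672 = 0.909782.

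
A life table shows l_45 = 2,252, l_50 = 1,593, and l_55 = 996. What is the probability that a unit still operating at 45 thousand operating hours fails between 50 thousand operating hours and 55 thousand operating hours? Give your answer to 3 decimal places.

This is the probability of reaching 50 but not 55, conditional on being operational at 45: (l_50 − l_55) / l_45.
= (1,593 − 996) / 2,252 = 597 / 2,252 = 0.265098.

0.265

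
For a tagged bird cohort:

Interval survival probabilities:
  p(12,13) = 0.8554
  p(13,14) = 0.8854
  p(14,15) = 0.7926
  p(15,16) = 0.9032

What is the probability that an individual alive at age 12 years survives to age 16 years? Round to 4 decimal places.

P(survive 12→16) = 0.8554 × 0.8854 × 0.7926 × 0.9032.
= 0.542184.

0.5422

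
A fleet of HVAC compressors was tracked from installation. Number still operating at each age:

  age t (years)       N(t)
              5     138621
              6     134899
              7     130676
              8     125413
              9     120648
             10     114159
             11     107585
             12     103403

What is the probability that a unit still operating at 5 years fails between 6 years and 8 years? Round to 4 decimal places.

This is the probability of reaching 6 but not 8, conditional on being operational at 5: (N(6) − N(8)) / N(5).
= (134899 − 125413) / 138621 = 9486 / 138621 = 0.068431.

0.0684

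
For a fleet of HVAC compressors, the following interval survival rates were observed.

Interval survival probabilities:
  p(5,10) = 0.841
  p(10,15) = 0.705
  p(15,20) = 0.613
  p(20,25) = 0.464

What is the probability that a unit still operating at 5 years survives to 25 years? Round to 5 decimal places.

Survival from 5 to 25 is the product of surviving each interval: 0.841 × 0.705 × 0.613 × 0.464.
= 0.168641.

0.16864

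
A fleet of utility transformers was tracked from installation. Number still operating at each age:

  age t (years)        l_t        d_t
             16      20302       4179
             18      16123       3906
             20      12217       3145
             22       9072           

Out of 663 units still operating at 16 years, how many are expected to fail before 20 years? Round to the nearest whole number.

The relevant probability is 1 − 12217/20302 = 0.398237.
Expected number = 663 × 0.398237 = 264.

264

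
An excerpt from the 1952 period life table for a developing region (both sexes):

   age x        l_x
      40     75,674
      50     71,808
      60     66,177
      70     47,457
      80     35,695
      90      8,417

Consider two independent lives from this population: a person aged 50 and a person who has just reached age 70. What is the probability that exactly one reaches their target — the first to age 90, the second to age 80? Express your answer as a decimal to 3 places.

p₁ = l_90/l_50 = 8,417/71,808 = 0.117215; p₂ = l_80/l_70 = 35,695/47,457 = 0.752155.
P(exactly one) = p₁(1−p₂) + (1−p₁)p₂ = 0.029051 + 0.663991 = 0.693042.

0.693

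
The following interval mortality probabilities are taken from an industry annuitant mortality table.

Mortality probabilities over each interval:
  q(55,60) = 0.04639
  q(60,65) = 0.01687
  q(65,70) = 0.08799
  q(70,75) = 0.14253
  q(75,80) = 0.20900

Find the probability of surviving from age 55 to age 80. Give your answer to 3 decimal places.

0.580

The overall survival probability is (1 − 0.04639) × (1 − 0.01687) × (1 − 0.08799) × (1 − 0.14253) × (1 − 0.20900).
= 0.95361 × 0.98313 × 0.91201 × 0.85747 × 0.79100 = 0.579932.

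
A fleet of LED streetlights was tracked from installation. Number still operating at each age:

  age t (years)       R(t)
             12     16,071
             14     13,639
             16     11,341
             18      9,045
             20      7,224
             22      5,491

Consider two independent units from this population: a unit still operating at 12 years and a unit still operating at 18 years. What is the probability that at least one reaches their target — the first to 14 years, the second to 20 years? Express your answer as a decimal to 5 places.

0.96953

p₁ = R(14)/R(12) = 13,639/16,071 = 0.848672; p₂ = R(20)/R(18) = 7,224/9,045 = 0.798673.
P(at least one) = 1 − (1−p₁)(1−p₂) = 1 − 0.151328 × 0.201327 = 0.969534.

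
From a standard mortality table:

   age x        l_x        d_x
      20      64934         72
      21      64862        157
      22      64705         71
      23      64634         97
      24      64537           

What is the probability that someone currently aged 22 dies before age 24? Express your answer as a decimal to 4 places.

0.0026

P(die before 24 | alive at 22) = 1 − l_24/l_22 = 1 − 64537/64705 = (168)/64705 = 0.002596.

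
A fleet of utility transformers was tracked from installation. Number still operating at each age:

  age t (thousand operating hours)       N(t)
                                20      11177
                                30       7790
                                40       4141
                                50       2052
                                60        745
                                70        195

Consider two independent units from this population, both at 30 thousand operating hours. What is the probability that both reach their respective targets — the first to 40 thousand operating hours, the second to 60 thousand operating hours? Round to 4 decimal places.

p₁ = N(40)/N(30) = 4141/7790 = 0.531579; p₂ = N(60)/N(30) = 745/7790 = 0.095635.
P(both) = p₁ × p₂ = 0.531579 × 0.095635 = 0.050838.

0.0508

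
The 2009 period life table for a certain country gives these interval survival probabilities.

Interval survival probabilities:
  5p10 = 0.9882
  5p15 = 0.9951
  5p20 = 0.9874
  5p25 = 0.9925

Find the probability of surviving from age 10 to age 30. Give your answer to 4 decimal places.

0.9637

Survival from 10 to 30 is the product of surviving each interval: 0.9882 × 0.9951 × 0.9874 × 0.9925.
= 0.963685.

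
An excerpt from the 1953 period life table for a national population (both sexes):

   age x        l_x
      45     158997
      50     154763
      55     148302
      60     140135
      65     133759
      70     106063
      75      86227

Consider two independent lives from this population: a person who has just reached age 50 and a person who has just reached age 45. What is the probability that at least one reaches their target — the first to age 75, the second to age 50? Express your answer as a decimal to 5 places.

0.98821

p₁ = l_75/l_50 = 86227/154763 = 0.557155; p₂ = l_50/l_45 = 154763/158997 = 0.973371.
P(at least one) = 1 − (1−p₁)(1−p₂) = 1 − 0.442845 × 0.026629 = 0.988207.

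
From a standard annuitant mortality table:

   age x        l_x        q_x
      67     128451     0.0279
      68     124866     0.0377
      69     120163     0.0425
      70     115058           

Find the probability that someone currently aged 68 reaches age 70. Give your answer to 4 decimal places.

We want 2p68 = l_70/l_68.
The conditional survival probability is l_70/l_68 = 115058/124866 = 0.921452.

0.9215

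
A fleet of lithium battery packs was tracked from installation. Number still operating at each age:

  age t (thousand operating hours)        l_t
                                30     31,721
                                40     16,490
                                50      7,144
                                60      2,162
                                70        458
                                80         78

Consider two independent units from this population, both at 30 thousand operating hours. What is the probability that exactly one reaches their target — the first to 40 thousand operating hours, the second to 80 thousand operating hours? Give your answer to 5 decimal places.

0.51975

p₁ = l_40/l_30 = 16,490/31,721 = 0.519845; p₂ = l_80/l_30 = 78/31,721 = 0.002459.
P(exactly one) = p₁(1−p₂) + (1−p₁)p₂ = 0.518567 + 0.001181 = 0.519747.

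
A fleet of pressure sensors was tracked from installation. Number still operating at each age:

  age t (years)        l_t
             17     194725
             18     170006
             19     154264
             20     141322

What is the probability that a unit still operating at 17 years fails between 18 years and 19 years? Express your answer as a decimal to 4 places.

This is the probability of reaching 18 but not 19, conditional on being operational at 17: (l_18 − l_19) / l_17.
= (170006 − 154264) / 194725 = 15742 / 194725 = 0.080842.

0.0808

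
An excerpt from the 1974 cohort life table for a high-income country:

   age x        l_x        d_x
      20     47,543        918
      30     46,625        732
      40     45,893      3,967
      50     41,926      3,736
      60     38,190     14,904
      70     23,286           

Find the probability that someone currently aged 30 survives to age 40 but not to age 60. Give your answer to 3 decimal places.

We want 10|20q30 = (l_40 − l_60)/l_30.
This is the probability of reaching 40 but not 60, conditional on being alive at 30: (l_40 − l_60) / l_30.
= (45,893 − 38,190) / 46,625 = 7,703 / 46,625 = 0.165212.

0.165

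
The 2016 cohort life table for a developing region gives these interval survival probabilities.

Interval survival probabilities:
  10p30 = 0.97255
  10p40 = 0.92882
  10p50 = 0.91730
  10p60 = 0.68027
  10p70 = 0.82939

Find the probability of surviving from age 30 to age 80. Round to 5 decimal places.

0.46751

Survival from 30 to 80 is the product of surviving each interval: 0.97255 × 0.92882 × 0.91730 × 0.68027 × 0.82939.
= 0.467514.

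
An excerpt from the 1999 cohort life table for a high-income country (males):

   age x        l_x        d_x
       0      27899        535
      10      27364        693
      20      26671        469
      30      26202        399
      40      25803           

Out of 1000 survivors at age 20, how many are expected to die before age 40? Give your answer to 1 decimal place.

The relevant probability is 1 − 25803/26671 = 0.032545.
Expected number = 1000 × 0.032545 = 32.5.

32.5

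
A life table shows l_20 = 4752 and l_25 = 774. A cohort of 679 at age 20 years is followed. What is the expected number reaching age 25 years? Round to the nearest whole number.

111

The relevant probability is 774/4752 = 0.162879.
Expected number = 679 × 0.162879 = 111.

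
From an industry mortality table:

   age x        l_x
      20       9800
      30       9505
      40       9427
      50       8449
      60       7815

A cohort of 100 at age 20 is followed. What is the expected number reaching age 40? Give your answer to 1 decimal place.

96.2

The relevant probability is 9427/9800 = 0.961939.
Expected number = 100 × 0.961939 = 96.2.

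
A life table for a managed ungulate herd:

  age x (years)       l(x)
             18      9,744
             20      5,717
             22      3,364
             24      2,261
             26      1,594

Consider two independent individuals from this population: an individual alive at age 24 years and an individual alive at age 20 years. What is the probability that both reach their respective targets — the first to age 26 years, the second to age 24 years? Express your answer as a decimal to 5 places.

0.27882

p₁ = l(26)/l(24) = 1,594/2,261 = 0.704998; p₂ = l(24)/l(20) = 2,261/5,717 = 0.395487.
P(both) = p₁ × p₂ = 0.704998 × 0.395487 = 0.278818.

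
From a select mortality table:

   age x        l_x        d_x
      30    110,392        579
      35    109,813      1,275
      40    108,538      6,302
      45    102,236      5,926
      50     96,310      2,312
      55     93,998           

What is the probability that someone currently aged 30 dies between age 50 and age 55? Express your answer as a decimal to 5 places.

0.02094

This is the probability of reaching 50 but not 55, conditional on being alive at 30: (l_50 − l_55) / l_30.
= (96,310 − 93,998) / 110,392 = 2,312 / 110,392 = 0.020944.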